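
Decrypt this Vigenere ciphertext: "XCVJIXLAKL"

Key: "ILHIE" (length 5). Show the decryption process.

Step 1: Key 'ILHIE' has length 5. Extended key: ILHIEILHIE
Step 2: Decrypt each position:
  X(23) - I(8) = 15 = P
  C(2) - L(11) = 17 = R
  V(21) - H(7) = 14 = O
  J(9) - I(8) = 1 = B
  I(8) - E(4) = 4 = E
  X(23) - I(8) = 15 = P
  L(11) - L(11) = 0 = A
  A(0) - H(7) = 19 = T
  K(10) - I(8) = 2 = C
  L(11) - E(4) = 7 = H
Plaintext: PROBEPATCH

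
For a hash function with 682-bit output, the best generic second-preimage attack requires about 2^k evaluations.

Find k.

Step 1: The hash has a 682-bit output.
Step 2: Second-preimage resistance means: given a specific input x, it should be infeasible to find a different y with h(y) = h(x).
With a 682-bit output, a generic search for a second preimage costs about 2^682 evaluations (each trial matches the fixed target with probability 2^-682).
Step 3: Security level = 682 bits.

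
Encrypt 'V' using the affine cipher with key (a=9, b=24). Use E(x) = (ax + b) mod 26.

Step 1: Convert 'V' to number: x = 21.
Step 2: E(21) = (9 * 21 + 24) mod 26 = 213 mod 26 = 5.
Step 3: Convert 5 back to letter: F.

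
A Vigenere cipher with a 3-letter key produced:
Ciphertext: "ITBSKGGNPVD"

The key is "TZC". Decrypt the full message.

Step 1: Key 'TZC' has length 3. Extended key: TZCTZCTZCTZ
Step 2: Decrypt each position:
  I(8) - T(19) = 15 = P
  T(19) - Z(25) = 20 = U
  B(1) - C(2) = 25 = Z
  S(18) - T(19) = 25 = Z
  K(10) - Z(25) = 11 = L
  G(6) - C(2) = 4 = E
  G(6) - T(19) = 13 = N
  N(13) - Z(25) = 14 = O
  P(15) - C(2) = 13 = N
  V(21) - T(19) = 2 = C
  D(3) - Z(25) = 4 = E
Plaintext: PUZZLENONCE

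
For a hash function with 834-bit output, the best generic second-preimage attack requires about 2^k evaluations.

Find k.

Step 1: The hash has a 834-bit output.
Step 2: Second-preimage resistance means: given a specific input x, it should be infeasible to find a different y with h(y) = h(x).
With a 834-bit output, a generic search for a second preimage costs about 2^834 evaluations (each trial matches the fixed target with probability 2^-834).
Step 3: Security level = 834 bits.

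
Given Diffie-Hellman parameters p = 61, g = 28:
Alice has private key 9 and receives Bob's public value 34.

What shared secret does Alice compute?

Step 1: s = B^a mod p = 34^9 mod 61.
  34^1 mod 61 = 34
  34^2 mod 61 = (34 * 34) mod 61 = 58
  34^3 mod 61 = (58 * 34) mod 61 = 20
  34^4 mod 61 = (20 * 34) mod 61 = 9
  34^5 mod 61 = (9 * 34) mod 61 = 1
  34^6 mod 61 = (1 * 34) mod 61 = 34
  34^7 mod 61 = (34 * 34) mod 61 = 58
  34^8 mod 61 = (58 * 34) mod 61 = 20
  34^9 mod 61 = (20 * 34) mod 61 = 9
Result: shared secret = 9.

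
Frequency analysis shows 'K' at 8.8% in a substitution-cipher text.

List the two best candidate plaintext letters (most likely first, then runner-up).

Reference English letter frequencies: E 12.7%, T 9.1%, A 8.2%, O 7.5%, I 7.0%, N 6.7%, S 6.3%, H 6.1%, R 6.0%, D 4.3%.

Step 1: Observed frequency of 'K' is 8.8%.
Step 2: Compute distances to each reference frequency and sort:
  T (9.1%): difference = 0.3% <-- BEST
  A (8.2%): difference = 0.6% <-- RUNNER-UP
  O (7.5%): difference = 1.3%
  I (7.0%): difference = 1.8%
  N (6.7%): difference = 2.1%
Step 3: Most likely is 'T' (9.1%, diff 0.3%); second most likely is 'A' (8.2%, diff 0.6%).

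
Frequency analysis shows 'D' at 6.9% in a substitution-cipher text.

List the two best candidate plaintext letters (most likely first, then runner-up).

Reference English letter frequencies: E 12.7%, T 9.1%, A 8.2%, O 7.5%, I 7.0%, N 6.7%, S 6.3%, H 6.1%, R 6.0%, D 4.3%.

Step 1: Observed frequency of 'D' is 6.9%.
Step 2: Compute distances to each reference frequency and sort:
  I (7.0%): difference = 0.1% <-- BEST
  N (6.7%): difference = 0.2% <-- RUNNER-UP
  O (7.5%): difference = 0.6%
  S (6.3%): difference = 0.6%
  H (6.1%): difference = 0.8%
Step 3: Most likely is 'I' (7.0%, diff 0.1%); second most likely is 'N' (6.7%, diff 0.2%).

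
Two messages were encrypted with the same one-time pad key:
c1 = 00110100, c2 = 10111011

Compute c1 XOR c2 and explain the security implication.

Step 1: c1 XOR c2 = (m1 XOR k) XOR (m2 XOR k).
Step 2: By XOR associativity/commutativity: = m1 XOR m2 XOR k XOR k = m1 XOR m2.
Step 3: 00110100 XOR 10111011 = 10001111 = 143.
Step 4: The key cancels out! An attacker learns m1 XOR m2 = 143, revealing the relationship between plaintexts.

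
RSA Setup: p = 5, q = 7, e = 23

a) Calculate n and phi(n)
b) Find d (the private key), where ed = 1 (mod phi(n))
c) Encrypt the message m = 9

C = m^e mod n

Step 1: n = 5 * 7 = 35.
Step 2: phi(n) = (5-1)(7-1) = 4 * 6 = 24.
Step 3: Find d = 23^(-1) mod 24 = 23.
  Verify: 23 * 23 = 529 = 1 (mod 24).
Step 4: C = 9^23 mod 35 = 4.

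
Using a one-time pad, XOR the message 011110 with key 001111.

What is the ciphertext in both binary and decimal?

Step 1: Write out the XOR operation bit by bit:
  Message: 011110
  Key:     001111
  XOR:     010001
Step 2: Convert to decimal: 010001 = 17.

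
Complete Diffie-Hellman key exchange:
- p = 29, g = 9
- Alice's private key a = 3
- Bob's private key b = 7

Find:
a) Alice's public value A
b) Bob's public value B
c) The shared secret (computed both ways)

Step 1: A = g^a mod p = 9^3 mod 29 = 4.
Step 2: B = g^b mod p = 9^7 mod 29 = 28.
Step 3: Alice computes s = B^a mod p = 28^3 mod 29 = 28.
Step 4: Bob computes s = A^b mod p = 4^7 mod 29 = 28.
Both sides agree: shared secret = 28.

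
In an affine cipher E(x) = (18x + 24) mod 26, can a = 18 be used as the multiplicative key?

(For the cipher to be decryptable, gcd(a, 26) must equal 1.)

Step 1: Compute gcd(18, 26).
Step 2: gcd(18, 26) = 2.
Since gcd = 2 != 1, 18 shares a common factor with 26, so it cannot be used.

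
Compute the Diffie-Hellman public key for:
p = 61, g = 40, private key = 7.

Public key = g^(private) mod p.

Step 1: A = g^a mod p = 40^7 mod 61.
  40^1 mod 61 = 40
  40^2 mod 61 = (40 * 40) mod 61 = 14
  40^3 mod 61 = (14 * 40) mod 61 = 11
  40^4 mod 61 = (11 * 40) mod 61 = 13
  40^5 mod 61 = (13 * 40) mod 61 = 32
  40^6 mod 61 = (32 * 40) mod 61 = 60
  40^7 mod 61 = (60 * 40) mod 61 = 21
Result: A = 21.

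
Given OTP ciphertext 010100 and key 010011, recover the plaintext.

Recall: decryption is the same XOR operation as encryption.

Step 1: XOR ciphertext with key:
  Ciphertext: 010100
  Key:        010011
  XOR:        000111
Step 2: Plaintext = 000111 = 7 in decimal.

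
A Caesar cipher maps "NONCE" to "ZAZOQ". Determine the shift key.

Step 1: Compare first letters: N (position 13) -> Z (position 25).
Step 2: Shift = (25 - 13) mod 26 = 12.
The shift value is 12.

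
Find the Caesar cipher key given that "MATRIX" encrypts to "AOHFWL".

Step 1: Compare first letters: M (position 12) -> A (position 0).
Step 2: Shift = (0 - 12) mod 26 = 14.
The shift value is 14.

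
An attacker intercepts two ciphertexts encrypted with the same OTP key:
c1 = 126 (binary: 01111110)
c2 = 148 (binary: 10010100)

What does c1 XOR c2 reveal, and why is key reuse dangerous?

Step 1: c1 XOR c2 = (m1 XOR k) XOR (m2 XOR k).
Step 2: By XOR associativity/commutativity: = m1 XOR m2 XOR k XOR k = m1 XOR m2.
Step 3: 01111110 XOR 10010100 = 11101010 = 234.
Step 4: The key cancels out! An attacker learns m1 XOR m2 = 234, revealing the relationship between plaintexts.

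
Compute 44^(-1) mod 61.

Step 1: We need x such that 44 * x = 1 (mod 61).
Step 2: Using the extended Euclidean algorithm or trial:
  44 * 43 = 1892 = 31 * 61 + 1.
Step 3: Since 1892 mod 61 = 1, the inverse is x = 43.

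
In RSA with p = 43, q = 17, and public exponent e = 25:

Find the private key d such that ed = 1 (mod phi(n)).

Step 1: n = 43 * 17 = 731.
Step 2: phi(n) = 42 * 16 = 672.
Step 3: Find d such that 25 * d = 1 (mod 672).
Step 4: d = 25^(-1) mod 672 = 457.
Verification: 25 * 457 = 11425 = 17 * 672 + 1.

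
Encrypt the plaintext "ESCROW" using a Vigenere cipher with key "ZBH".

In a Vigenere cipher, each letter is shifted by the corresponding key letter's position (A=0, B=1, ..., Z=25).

Step 1: Repeat key to match plaintext length:
  Plaintext: ESCROW
  Key:       ZBHZBH
Step 2: Encrypt each letter:
  E(4) + Z(25) = (4+25) mod 26 = 3 = D
  S(18) + B(1) = (18+1) mod 26 = 19 = T
  C(2) + H(7) = (2+7) mod 26 = 9 = J
  R(17) + Z(25) = (17+25) mod 26 = 16 = Q
  O(14) + B(1) = (14+1) mod 26 = 15 = P
  W(22) + H(7) = (22+7) mod 26 = 3 = D
Ciphertext: DTJQPD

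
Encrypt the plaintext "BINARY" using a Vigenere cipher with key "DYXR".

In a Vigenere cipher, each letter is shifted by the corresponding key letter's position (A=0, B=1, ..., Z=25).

Step 1: Repeat key to match plaintext length:
  Plaintext: BINARY
  Key:       DYXRDY
Step 2: Encrypt each letter:
  B(1) + D(3) = (1+3) mod 26 = 4 = E
  I(8) + Y(24) = (8+24) mod 26 = 6 = G
  N(13) + X(23) = (13+23) mod 26 = 10 = K
  A(0) + R(17) = (0+17) mod 26 = 17 = R
  R(17) + D(3) = (17+3) mod 26 = 20 = U
  Y(24) + Y(24) = (24+24) mod 26 = 22 = W
Ciphertext: EGKRUW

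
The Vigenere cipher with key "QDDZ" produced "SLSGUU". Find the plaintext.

Step 1: Extend key: QDDZQD
Step 2: Decrypt each letter (c - k) mod 26:
  S(18) - Q(16) = (18-16) mod 26 = 2 = C
  L(11) - D(3) = (11-3) mod 26 = 8 = I
  S(18) - D(3) = (18-3) mod 26 = 15 = P
  G(6) - Z(25) = (6-25) mod 26 = 7 = H
  U(20) - Q(16) = (20-16) mod 26 = 4 = E
  U(20) - D(3) = (20-3) mod 26 = 17 = R
Plaintext: CIPHER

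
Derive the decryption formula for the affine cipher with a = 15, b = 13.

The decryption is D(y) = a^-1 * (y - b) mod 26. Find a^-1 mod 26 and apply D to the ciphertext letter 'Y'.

Step 1: Find a^-1, the modular inverse of 15 mod 26.
Step 2: We need 15 * a^-1 = 1 (mod 26).
Step 3: 15 * 7 = 105 = 4 * 26 + 1, so a^-1 = 7.
Step 4: D(y) = 7(y - 13) mod 26.
Step 5: Apply to 'Y' (y = 24): D(24) = 7 * (24 - 13) mod 26 = 7 * 11 mod 26 = 25 -> 'Z'.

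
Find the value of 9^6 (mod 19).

Step 1: Compute 9^6 mod 19 step by step, reducing modulo 19 at each step.
  9^1 mod 19 = 9
  9^2 mod 19 = (9 * 9) mod 19 = 5
  9^3 mod 19 = (5 * 9) mod 19 = 7
  9^4 mod 19 = (7 * 9) mod 19 = 6
  9^5 mod 19 = (6 * 9) mod 19 = 16
  9^6 mod 19 = (16 * 9) mod 19 = 11
Step 2: Result = 11.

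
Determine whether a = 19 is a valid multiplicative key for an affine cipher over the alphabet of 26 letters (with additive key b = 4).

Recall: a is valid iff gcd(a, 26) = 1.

Step 1: Compute gcd(19, 26).
Step 2: gcd(19, 26) = 1.
Since gcd = 1, 19 is coprime with 26, so it is a valid key.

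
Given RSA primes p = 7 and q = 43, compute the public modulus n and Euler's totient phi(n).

Step 1: n = p * q = 7 * 43 = 301.
Step 2: phi(n) = (p-1)(q-1) = 6 * 42 = 252.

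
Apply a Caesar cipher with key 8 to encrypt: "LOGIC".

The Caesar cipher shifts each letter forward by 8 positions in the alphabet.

Step 1: For each letter, shift forward by 8 positions (mod 26).
  L (position 11) -> position (11+8) mod 26 = 19 -> T
  O (position 14) -> position (14+8) mod 26 = 22 -> W
  G (position 6) -> position (6+8) mod 26 = 14 -> O
  I (position 8) -> position (8+8) mod 26 = 16 -> Q
  C (position 2) -> position (2+8) mod 26 = 10 -> K
Result: TWOQK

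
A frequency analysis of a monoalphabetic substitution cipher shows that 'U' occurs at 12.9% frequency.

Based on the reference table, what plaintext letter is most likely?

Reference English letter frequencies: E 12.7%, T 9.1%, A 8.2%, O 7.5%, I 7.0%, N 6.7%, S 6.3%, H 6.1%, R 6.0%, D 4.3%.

Step 1: The observed frequency is 12.9%.
Step 2: Compare with English frequencies:
  E: 12.7% (difference: 0.2%) <-- closest
  T: 9.1% (difference: 3.8%)
  A: 8.2% (difference: 4.7%)
  O: 7.5% (difference: 5.4%)
  I: 7.0% (difference: 5.9%)
  N: 6.7% (difference: 6.2%)
  S: 6.3% (difference: 6.6%)
  H: 6.1% (difference: 6.8%)
  R: 6.0% (difference: 6.9%)
  D: 4.3% (difference: 8.6%)
Step 3: 'U' most likely represents 'E' (frequency 12.7%).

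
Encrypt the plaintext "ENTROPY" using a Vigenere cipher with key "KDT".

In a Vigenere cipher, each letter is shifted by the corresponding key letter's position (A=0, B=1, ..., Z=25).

Step 1: Repeat key to match plaintext length:
  Plaintext: ENTROPY
  Key:       KDTKDTK
Step 2: Encrypt each letter:
  E(4) + K(10) = (4+10) mod 26 = 14 = O
  N(13) + D(3) = (13+3) mod 26 = 16 = Q
  T(19) + T(19) = (19+19) mod 26 = 12 = M
  R(17) + K(10) = (17+10) mod 26 = 1 = B
  O(14) + D(3) = (14+3) mod 26 = 17 = R
  P(15) + T(19) = (15+19) mod 26 = 8 = I
  Y(24) + K(10) = (24+10) mod 26 = 8 = I
Ciphertext: OQMBRII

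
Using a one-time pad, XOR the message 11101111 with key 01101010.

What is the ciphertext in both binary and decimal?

Step 1: Write out the XOR operation bit by bit:
  Message: 11101111
  Key:     01101010
  XOR:     10000101
Step 2: Convert to decimal: 10000101 = 133.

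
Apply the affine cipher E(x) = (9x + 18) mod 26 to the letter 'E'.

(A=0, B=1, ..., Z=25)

Step 1: Convert 'E' to number: x = 4.
Step 2: E(4) = (9 * 4 + 18) mod 26 = 54 mod 26 = 2.
Step 3: Convert 2 back to letter: C.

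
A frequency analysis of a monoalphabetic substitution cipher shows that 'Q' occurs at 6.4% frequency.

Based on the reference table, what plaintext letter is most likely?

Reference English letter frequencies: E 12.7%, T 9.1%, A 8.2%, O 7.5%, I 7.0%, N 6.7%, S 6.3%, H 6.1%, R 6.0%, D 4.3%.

Step 1: The observed frequency is 6.4%.
Step 2: Compare with English frequencies:
  E: 12.7% (difference: 6.3%)
  T: 9.1% (difference: 2.7%)
  A: 8.2% (difference: 1.8%)
  O: 7.5% (difference: 1.1%)
  I: 7.0% (difference: 0.6%)
  N: 6.7% (difference: 0.3%)
  S: 6.3% (difference: 0.1%) <-- closest
  H: 6.1% (difference: 0.3%)
  R: 6.0% (difference: 0.4%)
  D: 4.3% (difference: 2.1%)
Step 3: 'Q' most likely represents 'S' (frequency 6.3%).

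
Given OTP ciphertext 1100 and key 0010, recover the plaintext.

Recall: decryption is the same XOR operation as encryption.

Step 1: XOR ciphertext with key:
  Ciphertext: 1100
  Key:        0010
  XOR:        1110
Step 2: Plaintext = 1110 = 14 in decimal.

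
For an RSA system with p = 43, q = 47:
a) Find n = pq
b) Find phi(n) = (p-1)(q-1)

Step 1: n = p * q = 43 * 47 = 2021.
Step 2: phi(n) = (p-1)(q-1) = 42 * 46 = 1932.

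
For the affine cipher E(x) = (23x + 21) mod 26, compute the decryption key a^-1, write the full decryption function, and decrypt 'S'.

Step 1: Find a^-1, the modular inverse of 23 mod 26.
Step 2: We need 23 * a^-1 = 1 (mod 26).
Step 3: 23 * 17 = 391 = 15 * 26 + 1, so a^-1 = 17.
Step 4: D(y) = 17(y - 21) mod 26.
Step 5: Apply to 'S' (y = 18): D(18) = 17 * (18 - 21) mod 26 = 17 * -3 mod 26 = 1 -> 'B'.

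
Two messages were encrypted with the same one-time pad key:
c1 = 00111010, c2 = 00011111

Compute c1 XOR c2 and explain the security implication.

Step 1: c1 XOR c2 = (m1 XOR k) XOR (m2 XOR k).
Step 2: By XOR associativity/commutativity: = m1 XOR m2 XOR k XOR k = m1 XOR m2.
Step 3: 00111010 XOR 00011111 = 00100101 = 37.
Step 4: The key cancels out! An attacker learns m1 XOR m2 = 37, revealing the relationship between plaintexts.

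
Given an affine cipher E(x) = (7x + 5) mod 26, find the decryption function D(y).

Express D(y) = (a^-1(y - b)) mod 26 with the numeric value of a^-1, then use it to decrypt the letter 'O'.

Step 1: Find a^-1, the modular inverse of 7 mod 26.
Step 2: We need 7 * a^-1 = 1 (mod 26).
Step 3: 7 * 15 = 105 = 4 * 26 + 1, so a^-1 = 15.
Step 4: D(y) = 15(y - 5) mod 26.
Step 5: Apply to 'O' (y = 14): D(14) = 15 * (14 - 5) mod 26 = 15 * 9 mod 26 = 5 -> 'F'.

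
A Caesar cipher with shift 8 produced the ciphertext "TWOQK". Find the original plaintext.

Step 1: Reverse the shift by subtracting 8 from each letter position.
  T (position 19) -> position (19-8) mod 26 = 11 -> L
  W (position 22) -> position (22-8) mod 26 = 14 -> O
  O (position 14) -> position (14-8) mod 26 = 6 -> G
  Q (position 16) -> position (16-8) mod 26 = 8 -> I
  K (position 10) -> position (10-8) mod 26 = 2 -> C
Decrypted message: LOGIC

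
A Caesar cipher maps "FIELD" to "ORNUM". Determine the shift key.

Step 1: Compare first letters: F (position 5) -> O (position 14).
Step 2: Shift = (14 - 5) mod 26 = 9.
The shift value is 9.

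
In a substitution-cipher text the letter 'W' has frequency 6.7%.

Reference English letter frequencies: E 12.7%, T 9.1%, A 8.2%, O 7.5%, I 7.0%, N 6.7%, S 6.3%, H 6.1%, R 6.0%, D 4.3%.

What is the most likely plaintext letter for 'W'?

Step 1: The observed frequency is 6.7%.
Step 2: Compare with English frequencies:
  E: 12.7% (difference: 6.0%)
  T: 9.1% (difference: 2.4%)
  A: 8.2% (difference: 1.5%)
  O: 7.5% (difference: 0.8%)
  I: 7.0% (difference: 0.3%)
  N: 6.7% (difference: 0.0%) <-- closest
  S: 6.3% (difference: 0.4%)
  H: 6.1% (difference: 0.6%)
  R: 6.0% (difference: 0.7%)
  D: 4.3% (difference: 2.4%)
Step 3: 'W' most likely represents 'N' (frequency 6.7%).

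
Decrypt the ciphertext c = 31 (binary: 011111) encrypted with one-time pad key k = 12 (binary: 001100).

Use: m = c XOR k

Step 1: XOR ciphertext with key:
  Ciphertext: 011111
  Key:        001100
  XOR:        010011
Step 2: Plaintext = 010011 = 19 in decimal.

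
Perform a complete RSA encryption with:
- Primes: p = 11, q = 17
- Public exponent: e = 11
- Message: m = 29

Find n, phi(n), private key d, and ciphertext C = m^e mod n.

Step 1: n = 11 * 17 = 187.
Step 2: phi(n) = (11-1)(17-1) = 10 * 16 = 160.
Step 3: Find d = 11^(-1) mod 160 = 131.
  Verify: 11 * 131 = 1441 = 1 (mod 160).
Step 4: C = 29^11 mod 187 = 40.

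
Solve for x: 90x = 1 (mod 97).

Step 1: We need x such that 90 * x = 1 (mod 97).
Step 2: Using the extended Euclidean algorithm or trial:
  90 * 83 = 7470 = 77 * 97 + 1.
Step 3: Since 7470 mod 97 = 1, the inverse is x = 83.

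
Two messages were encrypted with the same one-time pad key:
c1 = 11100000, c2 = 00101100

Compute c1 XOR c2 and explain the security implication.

Step 1: c1 XOR c2 = (m1 XOR k) XOR (m2 XOR k).
Step 2: By XOR associativity/commutativity: = m1 XOR m2 XOR k XOR k = m1 XOR m2.
Step 3: 11100000 XOR 00101100 = 11001100 = 204.
Step 4: The key cancels out! An attacker learns m1 XOR m2 = 204, revealing the relationship between plaintexts.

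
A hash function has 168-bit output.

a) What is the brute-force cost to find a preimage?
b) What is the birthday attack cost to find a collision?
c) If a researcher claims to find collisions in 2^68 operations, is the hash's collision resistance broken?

Step 1: Preimage resistance requires brute-force of 2^168 operations.
Step 2: Collision resistance (birthday bound) = 2^(168/2) = 2^84.
Step 3: The claimed attack costs 2^68 operations.
Step 4: Since 2^68 < 2^84, the claimed attack beats the generic birthday bound, so collision resistance is broken.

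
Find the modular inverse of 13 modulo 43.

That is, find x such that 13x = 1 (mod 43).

Step 1: We need x such that 13 * x = 1 (mod 43).
Step 2: Using the extended Euclidean algorithm or trial:
  13 * 10 = 130 = 3 * 43 + 1.
Step 3: Since 130 mod 43 = 1, the inverse is x = 10.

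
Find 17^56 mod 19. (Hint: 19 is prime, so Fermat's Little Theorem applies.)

Step 1: Since 19 is prime, by Fermat's Little Theorem: 17^18 = 1 (mod 19).
Step 2: Reduce exponent: 56 mod 18 = 2.
Step 3: So 17^56 = 17^2 (mod 19).
Step 4: 17^2 mod 19 = 4.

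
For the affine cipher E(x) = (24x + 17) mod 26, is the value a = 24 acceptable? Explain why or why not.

Step 1: Compute gcd(24, 26).
Step 2: gcd(24, 26) = 2.
Since gcd = 2 != 1, 24 shares a common factor with 26, so it cannot be used.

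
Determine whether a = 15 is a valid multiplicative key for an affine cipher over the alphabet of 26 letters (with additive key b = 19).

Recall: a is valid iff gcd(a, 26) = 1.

Step 1: Compute gcd(15, 26).
Step 2: gcd(15, 26) = 1.
Since gcd = 1, 15 is coprime with 26, so it is a valid key.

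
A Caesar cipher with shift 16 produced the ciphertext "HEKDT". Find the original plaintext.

Step 1: Reverse the shift by subtracting 16 from each letter position.
  H (position 7) -> position (7-16) mod 26 = 17 -> R
  E (position 4) -> position (4-16) mod 26 = 14 -> O
  K (position 10) -> position (10-16) mod 26 = 20 -> U
  D (position 3) -> position (3-16) mod 26 = 13 -> N
  T (position 19) -> position (19-16) mod 26 = 3 -> D
Decrypted message: ROUND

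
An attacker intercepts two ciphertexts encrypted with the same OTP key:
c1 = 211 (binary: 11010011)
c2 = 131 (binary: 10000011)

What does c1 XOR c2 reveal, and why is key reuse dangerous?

Step 1: c1 XOR c2 = (m1 XOR k) XOR (m2 XOR k).
Step 2: By XOR associativity/commutativity: = m1 XOR m2 XOR k XOR k = m1 XOR m2.
Step 3: 11010011 XOR 10000011 = 01010000 = 80.
Step 4: The key cancels out! An attacker learns m1 XOR m2 = 80, revealing the relationship between plaintexts.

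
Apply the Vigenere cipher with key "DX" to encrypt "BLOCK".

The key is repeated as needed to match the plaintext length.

Step 1: Repeat key to match plaintext length:
  Plaintext: BLOCK
  Key:       DXDXD
Step 2: Encrypt each letter:
  B(1) + D(3) = (1+3) mod 26 = 4 = E
  L(11) + X(23) = (11+23) mod 26 = 8 = I
  O(14) + D(3) = (14+3) mod 26 = 17 = R
  C(2) + X(23) = (2+23) mod 26 = 25 = Z
  K(10) + D(3) = (10+3) mod 26 = 13 = N
Ciphertext: EIRZN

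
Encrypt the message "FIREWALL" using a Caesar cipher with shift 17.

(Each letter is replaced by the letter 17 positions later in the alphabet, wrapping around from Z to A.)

Step 1: For each letter, shift forward by 17 positions (mod 26).
  F (position 5) -> position (5+17) mod 26 = 22 -> W
  I (position 8) -> position (8+17) mod 26 = 25 -> Z
  R (position 17) -> position (17+17) mod 26 = 8 -> I
  E (position 4) -> position (4+17) mod 26 = 21 -> V
  W (position 22) -> position (22+17) mod 26 = 13 -> N
  A (position 0) -> position (0+17) mod 26 = 17 -> R
  L (position 11) -> position (11+17) mod 26 = 2 -> C
  L (position 11) -> position (11+17) mod 26 = 2 -> C
Result: WZIVNRCC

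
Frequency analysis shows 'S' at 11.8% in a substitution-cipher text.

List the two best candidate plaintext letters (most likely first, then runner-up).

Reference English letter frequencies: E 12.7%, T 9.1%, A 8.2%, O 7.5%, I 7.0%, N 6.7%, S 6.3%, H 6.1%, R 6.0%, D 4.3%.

Step 1: Observed frequency of 'S' is 11.8%.
Step 2: Compute distances to each reference frequency and sort:
  E (12.7%): difference = 0.9% <-- BEST
  T (9.1%): difference = 2.7% <-- RUNNER-UP
  A (8.2%): difference = 3.6%
  O (7.5%): difference = 4.3%
  I (7.0%): difference = 4.8%
Step 3: Most likely is 'E' (12.7%, diff 0.9%); second most likely is 'T' (9.1%, diff 2.7%).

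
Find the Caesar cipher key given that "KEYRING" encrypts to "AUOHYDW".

Step 1: Compare first letters: K (position 10) -> A (position 0).
Step 2: Shift = (0 - 10) mod 26 = 16.
The shift value is 16.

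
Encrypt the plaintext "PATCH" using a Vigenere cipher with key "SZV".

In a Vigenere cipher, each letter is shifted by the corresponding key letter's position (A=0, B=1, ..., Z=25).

Step 1: Repeat key to match plaintext length:
  Plaintext: PATCH
  Key:       SZVSZ
Step 2: Encrypt each letter:
  P(15) + S(18) = (15+18) mod 26 = 7 = H
  A(0) + Z(25) = (0+25) mod 26 = 25 = Z
  T(19) + V(21) = (19+21) mod 26 = 14 = O
  C(2) + S(18) = (2+18) mod 26 = 20 = U
  H(7) + Z(25) = (7+25) mod 26 = 6 = G
Ciphertext: HZOUG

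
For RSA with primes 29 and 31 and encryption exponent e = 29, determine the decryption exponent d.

Step 1: n = 29 * 31 = 899.
Step 2: phi(n) = 28 * 30 = 840.
Step 3: Find d such that 29 * d = 1 (mod 840).
Step 4: d = 29^(-1) mod 840 = 29.
Verification: 29 * 29 = 841 = 1 * 840 + 1.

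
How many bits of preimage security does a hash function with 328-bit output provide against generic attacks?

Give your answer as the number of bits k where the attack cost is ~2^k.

Step 1: The hash has a 328-bit output.
Step 2: Preimage resistance means: given a digest h(x), it should be infeasible to find any input that hashes to it.
With a 328-bit output there are 2^328 possible digests, so a generic brute-force preimage search costs about 2^328 evaluations.
Step 3: Security level = 328 bits.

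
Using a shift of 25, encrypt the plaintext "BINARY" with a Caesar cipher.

Step 1: For each letter, shift forward by 25 positions (mod 26).
  B (position 1) -> position (1+25) mod 26 = 0 -> A
  I (position 8) -> position (8+25) mod 26 = 7 -> H
  N (position 13) -> position (13+25) mod 26 = 12 -> M
  A (position 0) -> position (0+25) mod 26 = 25 -> Z
  R (position 17) -> position (17+25) mod 26 = 16 -> Q
  Y (position 24) -> position (24+25) mod 26 = 23 -> X
Result: AHMZQX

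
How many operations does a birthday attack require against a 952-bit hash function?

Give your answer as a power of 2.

Step 1: The birthday paradox gives collision probability ~50% after sqrt(2^n) = 2^(n/2) hashes.
Step 2: For 952-bit output: 2^(952/2) = 2^476.
Step 3: Approximately 2^476 hash computations needed.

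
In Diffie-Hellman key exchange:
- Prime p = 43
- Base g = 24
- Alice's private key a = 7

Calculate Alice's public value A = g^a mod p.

Step 1: A = g^a mod p = 24^7 mod 43.
  24^1 mod 43 = 24
  24^2 mod 43 = (24 * 24) mod 43 = 17
  24^3 mod 43 = (17 * 24) mod 43 = 21
  24^4 mod 43 = (21 * 24) mod 43 = 31
  24^5 mod 43 = (31 * 24) mod 43 = 13
  24^6 mod 43 = (13 * 24) mod 43 = 11
  24^7 mod 43 = (11 * 24) mod 43 = 6
Result: A = 6.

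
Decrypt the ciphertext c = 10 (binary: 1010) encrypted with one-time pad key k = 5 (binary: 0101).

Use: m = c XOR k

Step 1: XOR ciphertext with key:
  Ciphertext: 1010
  Key:        0101
  XOR:        1111
Step 2: Plaintext = 1111 = 15 in decimal.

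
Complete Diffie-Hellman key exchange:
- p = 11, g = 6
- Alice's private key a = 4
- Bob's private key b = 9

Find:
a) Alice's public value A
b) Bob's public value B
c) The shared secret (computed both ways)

Step 1: A = g^a mod p = 6^4 mod 11 = 9.
Step 2: B = g^b mod p = 6^9 mod 11 = 2.
Step 3: Alice computes s = B^a mod p = 2^4 mod 11 = 5.
Step 4: Bob computes s = A^b mod p = 9^9 mod 11 = 5.
Both sides agree: shared secret = 5.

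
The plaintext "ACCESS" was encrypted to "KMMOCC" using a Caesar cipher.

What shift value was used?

Step 1: Compare first letters: A (position 0) -> K (position 10).
Step 2: Shift = (10 - 0) mod 26 = 10.
The shift value is 10.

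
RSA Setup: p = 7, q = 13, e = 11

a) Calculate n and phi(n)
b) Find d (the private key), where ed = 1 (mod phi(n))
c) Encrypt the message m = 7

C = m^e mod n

Step 1: n = 7 * 13 = 91.
Step 2: phi(n) = (7-1)(13-1) = 6 * 12 = 72.
Step 3: Find d = 11^(-1) mod 72 = 59.
  Verify: 11 * 59 = 649 = 1 (mod 72).
Step 4: C = 7^11 mod 91 = 28.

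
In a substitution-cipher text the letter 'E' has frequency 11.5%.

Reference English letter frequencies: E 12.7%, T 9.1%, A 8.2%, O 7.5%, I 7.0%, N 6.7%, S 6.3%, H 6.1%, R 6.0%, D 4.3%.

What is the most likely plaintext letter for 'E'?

Step 1: The observed frequency is 11.5%.
Step 2: Compare with English frequencies:
  E: 12.7% (difference: 1.2%) <-- closest
  T: 9.1% (difference: 2.4%)
  A: 8.2% (difference: 3.3%)
  O: 7.5% (difference: 4.0%)
  I: 7.0% (difference: 4.5%)
  N: 6.7% (difference: 4.8%)
  S: 6.3% (difference: 5.2%)
  H: 6.1% (difference: 5.4%)
  R: 6.0% (difference: 5.5%)
  D: 4.3% (difference: 7.2%)
Step 3: 'E' most likely represents 'E' (frequency 12.7%).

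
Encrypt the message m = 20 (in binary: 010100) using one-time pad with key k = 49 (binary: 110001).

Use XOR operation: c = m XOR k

Step 1: Write out the XOR operation bit by bit:
  Message: 010100
  Key:     110001
  XOR:     100101
Step 2: Convert to decimal: 100101 = 37.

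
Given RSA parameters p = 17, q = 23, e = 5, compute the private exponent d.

Step 1: n = 17 * 23 = 391.
Step 2: phi(n) = 16 * 22 = 352.
Step 3: Find d such that 5 * d = 1 (mod 352).
Step 4: d = 5^(-1) mod 352 = 141.
Verification: 5 * 141 = 705 = 2 * 352 + 1.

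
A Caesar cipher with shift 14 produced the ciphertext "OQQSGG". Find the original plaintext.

Step 1: Reverse the shift by subtracting 14 from each letter position.
  O (position 14) -> position (14-14) mod 26 = 0 -> A
  Q (position 16) -> position (16-14) mod 26 = 2 -> C
  Q (position 16) -> position (16-14) mod 26 = 2 -> C
  S (position 18) -> position (18-14) mod 26 = 4 -> E
  G (position 6) -> position (6-14) mod 26 = 18 -> S
  G (position 6) -> position (6-14) mod 26 = 18 -> S
Decrypted message: ACCESS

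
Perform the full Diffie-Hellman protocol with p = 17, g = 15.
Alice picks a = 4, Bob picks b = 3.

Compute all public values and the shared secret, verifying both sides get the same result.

Step 1: A = g^a mod p = 15^4 mod 17 = 16.
Step 2: B = g^b mod p = 15^3 mod 17 = 9.
Step 3: Alice computes s = B^a mod p = 9^4 mod 17 = 16.
Step 4: Bob computes s = A^b mod p = 16^3 mod 17 = 16.
Both sides agree: shared secret = 16.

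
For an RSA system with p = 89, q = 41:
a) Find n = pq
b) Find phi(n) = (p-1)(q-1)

Step 1: n = p * q = 89 * 41 = 3649.
Step 2: phi(n) = (p-1)(q-1) = 88 * 40 = 3520.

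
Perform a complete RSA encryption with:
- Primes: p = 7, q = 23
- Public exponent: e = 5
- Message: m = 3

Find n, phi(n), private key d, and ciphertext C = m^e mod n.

Step 1: n = 7 * 23 = 161.
Step 2: phi(n) = (7-1)(23-1) = 6 * 22 = 132.
Step 3: Find d = 5^(-1) mod 132 = 53.
  Verify: 5 * 53 = 265 = 1 (mod 132).
Step 4: C = 3^5 mod 161 = 82.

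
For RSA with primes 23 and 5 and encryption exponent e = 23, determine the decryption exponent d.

Step 1: n = 23 * 5 = 115.
Step 2: phi(n) = 22 * 4 = 88.
Step 3: Find d such that 23 * d = 1 (mod 88).
Step 4: d = 23^(-1) mod 88 = 23.
Verification: 23 * 23 = 529 = 6 * 88 + 1.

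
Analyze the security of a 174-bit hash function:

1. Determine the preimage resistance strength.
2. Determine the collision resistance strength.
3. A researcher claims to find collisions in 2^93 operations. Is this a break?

Step 1: Preimage resistance requires brute-force of 2^174 operations.
Step 2: Collision resistance (birthday bound) = 2^(174/2) = 2^87.
Step 3: The claimed attack costs 2^93 operations.
Step 4: Since 2^93 >= 2^87, the claimed attack is no faster than the generic birthday attack, so this does not break collision resistance.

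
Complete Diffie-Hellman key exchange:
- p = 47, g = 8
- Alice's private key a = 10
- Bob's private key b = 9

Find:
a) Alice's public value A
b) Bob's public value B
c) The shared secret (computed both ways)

Step 1: A = g^a mod p = 8^10 mod 47 = 34.
Step 2: B = g^b mod p = 8^9 mod 47 = 16.
Step 3: Alice computes s = B^a mod p = 16^10 mod 47 = 36.
Step 4: Bob computes s = A^b mod p = 34^9 mod 47 = 36.
Both sides agree: shared secret = 36.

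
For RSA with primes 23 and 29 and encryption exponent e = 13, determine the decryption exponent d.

Step 1: n = 23 * 29 = 667.
Step 2: phi(n) = 22 * 28 = 616.
Step 3: Find d such that 13 * d = 1 (mod 616).
Step 4: d = 13^(-1) mod 616 = 237.
Verification: 13 * 237 = 3081 = 5 * 616 + 1.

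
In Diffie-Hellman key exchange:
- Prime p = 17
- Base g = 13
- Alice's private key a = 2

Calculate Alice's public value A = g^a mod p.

Step 1: A = g^a mod p = 13^2 mod 17.
  13^1 mod 17 = 13
  13^2 mod 17 = (13 * 13) mod 17 = 16
Result: A = 16.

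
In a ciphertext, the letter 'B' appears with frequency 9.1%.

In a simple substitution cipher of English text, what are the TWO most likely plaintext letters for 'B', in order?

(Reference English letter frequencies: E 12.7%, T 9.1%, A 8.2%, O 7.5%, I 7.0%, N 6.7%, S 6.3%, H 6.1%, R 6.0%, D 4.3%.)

Step 1: Observed frequency of 'B' is 9.1%.
Step 2: Compute distances to each reference frequency and sort:
  T (9.1%): difference = 0.0% <-- BEST
  A (8.2%): difference = 0.9% <-- RUNNER-UP
  O (7.5%): difference = 1.6%
  I (7.0%): difference = 2.1%
  N (6.7%): difference = 2.4%
Step 3: Most likely is 'T' (9.1%, diff 0.0%); second most likely is 'A' (8.2%, diff 0.9%).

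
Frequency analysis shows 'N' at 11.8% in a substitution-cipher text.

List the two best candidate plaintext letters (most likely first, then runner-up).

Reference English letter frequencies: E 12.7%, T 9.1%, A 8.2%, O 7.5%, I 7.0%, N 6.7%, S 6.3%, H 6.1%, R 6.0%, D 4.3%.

Step 1: Observed frequency of 'N' is 11.8%.
Step 2: Compute distances to each reference frequency and sort:
  E (12.7%): difference = 0.9% <-- BEST
  T (9.1%): difference = 2.7% <-- RUNNER-UP
  A (8.2%): difference = 3.6%
  O (7.5%): difference = 4.3%
  I (7.0%): difference = 4.8%
Step 3: Most likely is 'E' (12.7%, diff 0.9%); second most likely is 'T' (9.1%, diff 2.7%).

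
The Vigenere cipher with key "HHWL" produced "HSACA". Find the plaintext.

Step 1: Extend key: HHWLH
Step 2: Decrypt each letter (c - k) mod 26:
  H(7) - H(7) = (7-7) mod 26 = 0 = A
  S(18) - H(7) = (18-7) mod 26 = 11 = L
  A(0) - W(22) = (0-22) mod 26 = 4 = E
  C(2) - L(11) = (2-11) mod 26 = 17 = R
  A(0) - H(7) = (0-7) mod 26 = 19 = T
Plaintext: ALERT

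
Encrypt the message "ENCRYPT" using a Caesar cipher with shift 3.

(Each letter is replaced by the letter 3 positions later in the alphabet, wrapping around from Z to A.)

Step 1: For each letter, shift forward by 3 positions (mod 26).
  E (position 4) -> position (4+3) mod 26 = 7 -> H
  N (position 13) -> position (13+3) mod 26 = 16 -> Q
  C (position 2) -> position (2+3) mod 26 = 5 -> F
  R (position 17) -> position (17+3) mod 26 = 20 -> U
  Y (position 24) -> position (24+3) mod 26 = 1 -> B
  P (position 15) -> position (15+3) mod 26 = 18 -> S
  T (position 19) -> position (19+3) mod 26 = 22 -> W
Result: HQFUBSW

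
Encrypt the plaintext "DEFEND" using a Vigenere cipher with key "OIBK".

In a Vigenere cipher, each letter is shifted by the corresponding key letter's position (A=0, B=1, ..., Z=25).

Step 1: Repeat key to match plaintext length:
  Plaintext: DEFEND
  Key:       OIBKOI
Step 2: Encrypt each letter:
  D(3) + O(14) = (3+14) mod 26 = 17 = R
  E(4) + I(8) = (4+8) mod 26 = 12 = M
  F(5) + B(1) = (5+1) mod 26 = 6 = G
  E(4) + K(10) = (4+10) mod 26 = 14 = O
  N(13) + O(14) = (13+14) mod 26 = 1 = B
  D(3) + I(8) = (3+8) mod 26 = 11 = L
Ciphertext: RMGOBL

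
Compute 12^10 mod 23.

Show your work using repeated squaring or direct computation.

Step 1: Compute 12^10 mod 23 step by step, reducing modulo 23 at each step.
  12^1 mod 23 = 12
  12^2 mod 23 = (12 * 12) mod 23 = 6
  12^3 mod 23 = (6 * 12) mod 23 = 3
  12^4 mod 23 = (3 * 12) mod 23 = 13
  12^5 mod 23 = (13 * 12) mod 23 = 18
  12^6 mod 23 = (18 * 12) mod 23 = 9
  12^7 mod 23 = (9 * 12) mod 23 = 16
  12^8 mod 23 = (16 * 12) mod 23 = 8
  12^9 mod 23 = (8 * 12) mod 23 = 4
  12^10 mod 23 = (4 * 12) mod 23 = 2
Step 2: Result = 2.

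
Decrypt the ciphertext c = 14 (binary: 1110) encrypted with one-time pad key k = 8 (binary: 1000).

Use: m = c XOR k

Step 1: XOR ciphertext with key:
  Ciphertext: 1110
  Key:        1000
  XOR:        0110
Step 2: Plaintext = 0110 = 6 in decimal.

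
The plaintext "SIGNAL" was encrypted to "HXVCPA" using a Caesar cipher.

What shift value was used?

Step 1: Compare first letters: S (position 18) -> H (position 7).
Step 2: Shift = (7 - 18) mod 26 = 15.
The shift value is 15.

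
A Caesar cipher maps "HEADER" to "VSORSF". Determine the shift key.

Step 1: Compare first letters: H (position 7) -> V (position 21).
Step 2: Shift = (21 - 7) mod 26 = 14.
The shift value is 14.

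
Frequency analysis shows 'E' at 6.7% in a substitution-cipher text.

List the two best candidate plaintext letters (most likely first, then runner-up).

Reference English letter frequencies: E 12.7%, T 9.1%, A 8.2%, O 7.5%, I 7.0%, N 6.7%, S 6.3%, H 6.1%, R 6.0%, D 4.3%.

Step 1: Observed frequency of 'E' is 6.7%.
Step 2: Compute distances to each reference frequency and sort:
  N (6.7%): difference = 0.0% <-- BEST
  I (7.0%): difference = 0.3% <-- RUNNER-UP
  S (6.3%): difference = 0.4%
  H (6.1%): difference = 0.6%
  R (6.0%): difference = 0.7%
Step 3: Most likely is 'N' (6.7%, diff 0.0%); second most likely is 'I' (7.0%, diff 0.3%).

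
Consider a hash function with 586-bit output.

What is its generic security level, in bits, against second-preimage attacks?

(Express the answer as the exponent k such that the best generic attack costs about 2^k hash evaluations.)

Step 1: The hash has a 586-bit output.
Step 2: Second-preimage resistance means: given a specific input x, it should be infeasible to find a different y with h(y) = h(x).
With a 586-bit output, a generic search for a second preimage costs about 2^586 evaluations (each trial matches the fixed target with probability 2^-586).
Step 3: Security level = 586 bits.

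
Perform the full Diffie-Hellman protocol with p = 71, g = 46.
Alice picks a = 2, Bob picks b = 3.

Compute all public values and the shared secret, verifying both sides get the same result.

Step 1: A = g^a mod p = 46^2 mod 71 = 57.
Step 2: B = g^b mod p = 46^3 mod 71 = 66.
Step 3: Alice computes s = B^a mod p = 66^2 mod 71 = 25.
Step 4: Bob computes s = A^b mod p = 57^3 mod 71 = 25.
Both sides agree: shared secret = 25.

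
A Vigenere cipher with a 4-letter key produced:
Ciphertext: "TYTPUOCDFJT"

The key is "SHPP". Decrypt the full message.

Step 1: Key 'SHPP' has length 4. Extended key: SHPPSHPPSHP
Step 2: Decrypt each position:
  T(19) - S(18) = 1 = B
  Y(24) - H(7) = 17 = R
  T(19) - P(15) = 4 = E
  P(15) - P(15) = 0 = A
  U(20) - S(18) = 2 = C
  O(14) - H(7) = 7 = H
  C(2) - P(15) = 13 = N
  D(3) - P(15) = 14 = O
  F(5) - S(18) = 13 = N
  J(9) - H(7) = 2 = C
  T(19) - P(15) = 4 = E
Plaintext: BREACHNONCE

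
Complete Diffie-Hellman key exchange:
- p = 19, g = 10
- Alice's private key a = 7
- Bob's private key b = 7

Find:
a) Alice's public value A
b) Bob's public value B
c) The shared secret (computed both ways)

Step 1: A = g^a mod p = 10^7 mod 19 = 15.
Step 2: B = g^b mod p = 10^7 mod 19 = 15.
Step 3: Alice computes s = B^a mod p = 15^7 mod 19 = 13.
Step 4: Bob computes s = A^b mod p = 15^7 mod 19 = 13.
Both sides agree: shared secret = 13.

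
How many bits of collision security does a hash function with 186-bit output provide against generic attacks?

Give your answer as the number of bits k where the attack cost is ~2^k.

Step 1: The hash has a 186-bit output.
Step 2: Collision resistance means it should be infeasible to find any x != y with h(x) = h(y).
By the birthday bound, a generic collision search succeeds after about sqrt(2^186) = 2^(186/2) = 2^93 evaluations.
Step 3: Security level = 93 bits.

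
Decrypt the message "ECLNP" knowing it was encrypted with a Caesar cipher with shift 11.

Step 1: Reverse the shift by subtracting 11 from each letter position.
  E (position 4) -> position (4-11) mod 26 = 19 -> T
  C (position 2) -> position (2-11) mod 26 = 17 -> R
  L (position 11) -> position (11-11) mod 26 = 0 -> A
  N (position 13) -> position (13-11) mod 26 = 2 -> C
  P (position 15) -> position (15-11) mod 26 = 4 -> E
Decrypted message: TRACE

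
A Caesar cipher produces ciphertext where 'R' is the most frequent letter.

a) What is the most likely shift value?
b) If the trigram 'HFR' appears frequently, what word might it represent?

Step 1: In English, 'E' is the most frequent letter (12.7%).
Step 2: The most frequent ciphertext letter is 'R' (position 17).
Step 3: Shift = (17 - 4) mod 26 = 13.
Step 4: Decrypt 'HFR' by shifting back 13:
  H -> U
  F -> S
  R -> E
Step 5: 'HFR' decrypts to 'USE'.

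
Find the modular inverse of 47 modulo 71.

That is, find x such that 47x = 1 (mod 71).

Step 1: We need x such that 47 * x = 1 (mod 71).
Step 2: Using the extended Euclidean algorithm or trial:
  47 * 68 = 3196 = 45 * 71 + 1.
Step 3: Since 3196 mod 71 = 1, the inverse is x = 68.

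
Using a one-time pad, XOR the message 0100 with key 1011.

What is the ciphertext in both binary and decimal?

Step 1: Write out the XOR operation bit by bit:
  Message: 0100
  Key:     1011
  XOR:     1111
Step 2: Convert to decimal: 1111 = 15.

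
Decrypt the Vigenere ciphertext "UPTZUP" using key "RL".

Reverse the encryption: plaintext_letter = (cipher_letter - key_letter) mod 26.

Step 1: Extend key: RLRLRL
Step 2: Decrypt each letter (c - k) mod 26:
  U(20) - R(17) = (20-17) mod 26 = 3 = D
  P(15) - L(11) = (15-11) mod 26 = 4 = E
  T(19) - R(17) = (19-17) mod 26 = 2 = C
  Z(25) - L(11) = (25-11) mod 26 = 14 = O
  U(20) - R(17) = (20-17) mod 26 = 3 = D
  P(15) - L(11) = (15-11) mod 26 = 4 = E
Plaintext: DECODE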